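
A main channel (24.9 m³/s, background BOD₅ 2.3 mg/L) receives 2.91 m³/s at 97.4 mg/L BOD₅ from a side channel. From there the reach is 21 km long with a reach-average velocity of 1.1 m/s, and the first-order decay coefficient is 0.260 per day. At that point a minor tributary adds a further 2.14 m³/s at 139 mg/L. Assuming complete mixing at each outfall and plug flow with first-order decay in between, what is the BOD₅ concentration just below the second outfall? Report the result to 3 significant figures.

Flow-weighted average: C = (24.90·2.300 + 2.910·97.40) / 27.81 = 340.7/27.81 = 12.25 mg/L; combined flow 27.81 m³/s.
Travel time t = 21·1000 / 1.1 = 19090 s = 5.303 h.
First-order decay: C = 12.25·exp(−k·t) = 12.25·0.9442 = 11.57 mg/L.
Second outfall: C = (27.81·11.57 + 2.140·139.0)/29.95 = 20.67 mg/L.

20.7 mg/L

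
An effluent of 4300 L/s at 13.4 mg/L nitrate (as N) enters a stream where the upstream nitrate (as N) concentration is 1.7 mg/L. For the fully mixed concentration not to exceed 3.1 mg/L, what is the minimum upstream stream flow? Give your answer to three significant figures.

Set C_mix = 3.1: (Q·1.700 + 4300·13.40) / (Q + 4300) = 3.1
→ Q = 4300·(13.40 − 3.1)/(3.1 − 1.700) = 31640 L/s.

31600 L/s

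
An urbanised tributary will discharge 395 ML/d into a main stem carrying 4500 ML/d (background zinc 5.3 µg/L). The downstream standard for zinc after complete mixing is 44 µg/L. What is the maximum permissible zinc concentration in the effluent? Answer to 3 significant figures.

At the limit, (Qr·Cr + Qe·Cₑ)/(Qr + Qe) = 44:
Cₑ = (4895·44 − 4500·5.300) / 395.0 = 484.9 µg/L.

485 µg/L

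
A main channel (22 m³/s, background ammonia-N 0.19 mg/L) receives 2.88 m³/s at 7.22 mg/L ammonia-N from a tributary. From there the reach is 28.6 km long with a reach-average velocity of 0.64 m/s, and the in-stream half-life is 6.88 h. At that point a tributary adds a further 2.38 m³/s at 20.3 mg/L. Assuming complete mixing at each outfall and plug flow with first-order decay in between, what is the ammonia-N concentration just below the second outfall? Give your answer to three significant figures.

2.03 mg/L

Flow-weighted average: C = (22.00·0.1900 + 2.880·7.220) / 24.88 = 24.97/24.88 = 1.004 mg/L; combined flow 24.88 m³/s.
Travel time t = 28.6·1000 / 0.64 = 44690 s = 12.41 h.
Half-life 6.88 h → k = ln 2 / 6.88 = 0.1007 h⁻¹ = 2.418 d⁻¹.
After decay, C = 1.004 × e^(−kt) = 1.004 × 0.2863 = 0.2874 mg/L.
Second outfall: C = (24.88·0.2874 + 2.380·20.30)/27.26 = 2.035 mg/L.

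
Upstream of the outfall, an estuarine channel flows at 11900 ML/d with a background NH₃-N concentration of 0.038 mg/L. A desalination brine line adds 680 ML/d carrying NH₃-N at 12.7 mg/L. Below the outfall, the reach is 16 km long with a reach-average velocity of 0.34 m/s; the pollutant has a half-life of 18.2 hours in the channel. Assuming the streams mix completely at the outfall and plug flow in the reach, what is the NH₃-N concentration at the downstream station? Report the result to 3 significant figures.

0.439 mg/L

Conservation of mass: C = (11900·0.03800 + 680.0·12.70) / 12580 = 9088/12580 = 0.7224 mg/L.
Travel time t = 16·1000 / 0.34 = 47060 s = 13.07 h.
Half-life 18.2 h → k = ln 2 / 18.2 = 0.03809 h⁻¹ = 0.9140 d⁻¹.
After decay, C = 0.7224 × e^(−kt) = 0.7224 × 0.6078 = 0.4391 mg/L.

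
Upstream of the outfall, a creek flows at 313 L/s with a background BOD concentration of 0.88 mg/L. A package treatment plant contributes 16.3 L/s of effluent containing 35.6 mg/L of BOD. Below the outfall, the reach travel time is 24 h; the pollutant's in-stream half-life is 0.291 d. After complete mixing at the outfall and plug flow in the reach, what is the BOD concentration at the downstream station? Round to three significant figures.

0.240 mg/L

Mixed concentration C = ΣQC/ΣQ = (313.0·0.8800 + 16.30·35.60) / 329.3 = 855.7/329.3 = 2.599 mg/L.
Half-life 0.291 d → k = ln 2 / 0.291 = 2.382 d⁻¹.
After decay, C = 2.599 × e^(−kt) = 2.599 × 0.09237 = 0.2400 mg/L.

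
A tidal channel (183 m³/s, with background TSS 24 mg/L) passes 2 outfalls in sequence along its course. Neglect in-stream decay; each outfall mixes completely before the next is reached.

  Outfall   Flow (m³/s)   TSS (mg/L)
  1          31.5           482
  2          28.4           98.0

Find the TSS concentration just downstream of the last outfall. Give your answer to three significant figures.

After outfall 1: Q = 183.0 + 31.50 = 214.5 m³/s; C = (183.0·24.00 + 31.50·482.0)/214.5 = 91.26 mg/L.
After outfall 2: Q = 214.5 + 28.40 = 242.9 m³/s; C = (214.5·91.26 + 28.40·98.00)/242.9 = 92.05 mg/L.

92.0 mg/L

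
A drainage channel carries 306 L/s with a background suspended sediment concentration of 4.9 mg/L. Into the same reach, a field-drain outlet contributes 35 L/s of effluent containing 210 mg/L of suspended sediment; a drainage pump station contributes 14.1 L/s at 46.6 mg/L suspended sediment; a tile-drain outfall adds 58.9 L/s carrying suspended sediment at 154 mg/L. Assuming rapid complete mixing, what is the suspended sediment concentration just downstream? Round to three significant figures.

Flow-weighted average: C = (306.0·4.900 + 35.00·210.0 + 14.10·46.60 + 58.90·154.0) / 414.0 = 18580/414.0 = 44.87 mg/L.

44.9 mg/L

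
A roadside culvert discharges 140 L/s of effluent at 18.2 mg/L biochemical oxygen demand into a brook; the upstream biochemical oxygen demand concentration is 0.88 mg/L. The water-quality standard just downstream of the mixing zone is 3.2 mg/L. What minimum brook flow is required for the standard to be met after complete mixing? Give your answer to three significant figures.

905 L/s

Set C_mix = 3.2: (Q·0.8800 + 140.0·18.20) / (Q + 140.0) = 3.2
→ Q = 140.0·(18.20 − 3.2)/(3.2 − 0.8800) = 905.2 L/s.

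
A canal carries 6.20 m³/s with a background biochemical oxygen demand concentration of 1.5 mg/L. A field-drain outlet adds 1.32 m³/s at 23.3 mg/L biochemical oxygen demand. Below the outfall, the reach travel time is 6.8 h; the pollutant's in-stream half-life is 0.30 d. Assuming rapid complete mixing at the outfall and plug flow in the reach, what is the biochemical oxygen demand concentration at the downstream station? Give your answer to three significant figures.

2.77 mg/L

Flow-weighted average: C = (6.200·1.500 + 1.320·23.30) / 7.520 = 40.06/7.520 = 5.327 mg/L.
Half-life 0.30 d → k = ln 2 / 0.30 = 2.310 d⁻¹.
Applying C = C₀e^(−kt): 5.327 × 0.5196 = 2.768 mg/L.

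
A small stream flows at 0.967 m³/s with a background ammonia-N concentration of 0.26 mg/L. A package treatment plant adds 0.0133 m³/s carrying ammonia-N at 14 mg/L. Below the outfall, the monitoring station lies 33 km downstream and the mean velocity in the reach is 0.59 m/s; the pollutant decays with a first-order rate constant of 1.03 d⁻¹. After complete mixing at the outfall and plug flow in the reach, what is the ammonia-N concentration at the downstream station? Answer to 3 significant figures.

Flow-weighted average: C = (0.9670·0.2600 + 0.01330·14.00) / 0.9803 = 0.4376/0.9803 = 0.4464 mg/L.
Travel time t = 33·1000 / 0.59 = 55930 s = 15.54 h.
After decay, C = 0.4464 × e^(−kt) = 0.4464 × 0.5134 = 0.2292 mg/L.

0.229 mg/L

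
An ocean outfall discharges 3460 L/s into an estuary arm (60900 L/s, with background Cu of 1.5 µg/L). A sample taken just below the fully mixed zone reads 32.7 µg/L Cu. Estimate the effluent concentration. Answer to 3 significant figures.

Mass balance: 60900·1.500 + 3460·Cₑ = 64360·32.70
→ Cₑ = (64360·32.70 − 60900·1.500) / 3460 = 581.9 µg/L.

582 µg/L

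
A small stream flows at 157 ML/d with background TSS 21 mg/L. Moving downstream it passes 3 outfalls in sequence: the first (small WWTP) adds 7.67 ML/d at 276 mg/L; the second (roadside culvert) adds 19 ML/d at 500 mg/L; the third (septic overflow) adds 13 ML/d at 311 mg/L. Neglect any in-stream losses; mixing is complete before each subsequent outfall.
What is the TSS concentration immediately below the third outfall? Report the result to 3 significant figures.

After outfall 1: Q = 157.0 + 7.670 = 164.7 ML/d; C = (157.0·21.00 + 7.670·276.0)/164.7 = 32.88 mg/L.
After outfall 2: Q = 164.7 + 19.00 = 183.7 ML/d; C = (164.7·32.88 + 19.00·500.0)/183.7 = 81.20 mg/L.
After outfall 3: Q = 183.7 + 13.00 = 196.7 ML/d; C = (183.7·81.20 + 13.00·311.0)/196.7 = 96.39 mg/L.

96.4 mg/L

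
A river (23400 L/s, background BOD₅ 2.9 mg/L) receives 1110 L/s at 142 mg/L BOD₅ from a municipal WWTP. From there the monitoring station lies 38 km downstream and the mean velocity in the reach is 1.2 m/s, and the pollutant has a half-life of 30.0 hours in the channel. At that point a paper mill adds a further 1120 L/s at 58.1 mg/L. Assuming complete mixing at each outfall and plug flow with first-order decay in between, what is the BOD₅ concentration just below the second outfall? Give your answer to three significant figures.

Flow-weighted average: C = (23400·2.900 + 1110·142.0) / 24510 = 225500/24510 = 9.200 mg/L; combined flow 24510 L/s.
Travel time t = 38·1000 / 1.2 = 31670 s = 8.796 h.
Half-life 30.0 h → k = ln 2 / 30.0 = 0.02310 h⁻¹ = 0.5545 d⁻¹.
Applying C = C₀e^(−kt): 9.200 × 0.8161 = 7.508 mg/L.
Second outfall: C = (24510·7.508 + 1120·58.10)/25630 = 9.718 mg/L.

9.72 mg/L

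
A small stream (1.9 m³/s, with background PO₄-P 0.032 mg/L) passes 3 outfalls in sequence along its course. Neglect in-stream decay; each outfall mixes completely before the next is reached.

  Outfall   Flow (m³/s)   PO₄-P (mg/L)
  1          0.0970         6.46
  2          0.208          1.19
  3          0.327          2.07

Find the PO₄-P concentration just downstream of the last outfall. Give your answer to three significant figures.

Below outfall 1: Q → 1.997 m³/s, C = (1.900·0.03200 + 0.09700·6.460)/1.997 = 0.3442 mg/L.
Below outfall 2: Q → 2.205 m³/s, C = (1.997·0.3442 + 0.2080·1.190)/2.205 = 0.4240 mg/L.
Below outfall 3: Q → 2.532 m³/s, C = (2.205·0.4240 + 0.3270·2.070)/2.532 = 0.6366 mg/L.

0.637 mg/L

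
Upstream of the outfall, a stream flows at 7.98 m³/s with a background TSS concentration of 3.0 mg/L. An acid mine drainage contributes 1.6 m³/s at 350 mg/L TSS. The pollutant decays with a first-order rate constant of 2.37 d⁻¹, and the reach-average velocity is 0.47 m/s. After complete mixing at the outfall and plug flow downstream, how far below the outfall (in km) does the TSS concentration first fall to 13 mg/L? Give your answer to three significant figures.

26.5 km

Mass balance: C = (7.980·3.000 + 1.600·350.0) / 9.580 = 583.9/9.580 = 60.95 mg/L.
Set 60.95·exp(−k·t) = 13 → t = ln(60.95/13)/k = 56330 s = 15.65 h.
Distance = v·t = 0.47·56330 = 26480 m = 26.48 km.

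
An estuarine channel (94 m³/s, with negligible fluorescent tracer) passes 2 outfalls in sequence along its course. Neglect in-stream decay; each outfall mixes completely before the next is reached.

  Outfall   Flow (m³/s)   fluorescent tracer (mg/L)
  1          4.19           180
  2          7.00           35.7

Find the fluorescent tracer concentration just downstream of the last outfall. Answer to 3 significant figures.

9.55 mg/L

Below outfall 1: Q → 98.19 m³/s, C = (94.00·0 + 4.190·180.0)/98.19 = 7.681 mg/L.
Below outfall 2: Q → 105.2 m³/s, C = (98.19·7.681 + 7.000·35.70)/105.2 = 9.546 mg/L.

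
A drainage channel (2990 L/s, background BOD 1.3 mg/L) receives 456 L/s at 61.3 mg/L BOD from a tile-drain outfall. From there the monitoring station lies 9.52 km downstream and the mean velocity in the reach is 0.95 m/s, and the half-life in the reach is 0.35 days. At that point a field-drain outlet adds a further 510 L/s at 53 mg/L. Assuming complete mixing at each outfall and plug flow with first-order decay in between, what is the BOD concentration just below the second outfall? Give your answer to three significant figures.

13.2 mg/L

Mixed concentration C = ΣQC/ΣQ = (2990·1.300 + 456.0·61.30) / 3446 = 31840/3446 = 9.240 mg/L; combined flow 3446 L/s.
Travel time t = 9.52·1000 / 0.95 = 10020 s = 2.784 h.
Half-life 0.35 d → k = ln 2 / 0.35 = 1.980 d⁻¹.
First-order decay: C = 9.240·exp(−k·t) = 9.240·0.7948 = 7.343 mg/L.
At the second outfall, C = (3446·7.343 + 510.0·53.00) / (3446 + 510.0) = 13.23 mg/L.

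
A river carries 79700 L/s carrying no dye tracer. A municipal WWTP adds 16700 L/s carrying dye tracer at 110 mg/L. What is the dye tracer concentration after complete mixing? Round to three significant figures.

Mass balance: C = (79700·0 + 16700·110.0) / 96400 = 1837000/96400 = 19.06 mg/L.

19.1 mg/L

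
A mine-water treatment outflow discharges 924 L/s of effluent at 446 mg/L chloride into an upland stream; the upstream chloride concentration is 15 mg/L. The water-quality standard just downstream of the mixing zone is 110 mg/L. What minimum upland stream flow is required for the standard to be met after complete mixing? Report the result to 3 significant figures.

Set C_mix = 110: (Q·15.00 + 924.0·446.0) / (Q + 924.0) = 110
→ Q = 924.0·(446.0 − 110)/(110 − 15.00) = 3268 L/s.

3270 L/s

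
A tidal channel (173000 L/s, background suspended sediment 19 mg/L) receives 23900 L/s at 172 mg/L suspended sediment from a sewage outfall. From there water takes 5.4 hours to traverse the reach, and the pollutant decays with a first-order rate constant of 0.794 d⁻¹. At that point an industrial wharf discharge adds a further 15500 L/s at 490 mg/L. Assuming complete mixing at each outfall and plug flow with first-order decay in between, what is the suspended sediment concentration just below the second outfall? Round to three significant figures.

Flow-weighted average: C = (173000·19.00 + 23900·172.0) / 196900 = 7398000/196900 = 37.57 mg/L; combined flow 196900 L/s.
Applying C = C₀e^(−kt): 37.57 × 0.8364 = 31.42 mg/L.
Second outfall: C = (196900·31.42 + 15500·490.0)/212400 = 64.89 mg/L.

64.9 mg/L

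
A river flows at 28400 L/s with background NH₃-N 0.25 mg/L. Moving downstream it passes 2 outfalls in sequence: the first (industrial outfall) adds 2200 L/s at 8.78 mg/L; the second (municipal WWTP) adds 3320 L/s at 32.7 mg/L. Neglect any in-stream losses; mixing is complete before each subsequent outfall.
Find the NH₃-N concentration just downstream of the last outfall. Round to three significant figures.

Below outfall 1: Q → 30600 L/s, C = (28400·0.2500 + 2200·8.780)/30600 = 0.8633 mg/L.
Below outfall 2: Q → 33920 L/s, C = (30600·0.8633 + 3320·32.70)/33920 = 3.979 mg/L.

3.98 mg/L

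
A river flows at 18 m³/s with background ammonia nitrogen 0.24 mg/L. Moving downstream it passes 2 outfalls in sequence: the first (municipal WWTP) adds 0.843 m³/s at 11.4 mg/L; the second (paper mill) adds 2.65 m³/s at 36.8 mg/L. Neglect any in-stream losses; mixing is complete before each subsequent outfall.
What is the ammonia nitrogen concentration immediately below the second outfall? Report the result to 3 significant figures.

After outfall 1: Q = 18.00 + 0.8430 = 18.84 m³/s; C = (18.00·0.2400 + 0.8430·11.40)/18.84 = 0.7393 mg/L.
After outfall 2: Q = 18.84 + 2.650 = 21.49 m³/s; C = (18.84·0.7393 + 2.650·36.80)/21.49 = 5.185 mg/L.

5.19 mg/L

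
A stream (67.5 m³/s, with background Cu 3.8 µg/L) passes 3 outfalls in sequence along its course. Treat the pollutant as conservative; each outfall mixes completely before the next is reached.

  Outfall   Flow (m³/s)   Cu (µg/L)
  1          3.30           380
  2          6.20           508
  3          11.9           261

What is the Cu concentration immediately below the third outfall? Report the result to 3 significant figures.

After outfall 1: Q = 67.50 + 3.300 = 70.80 m³/s; C = (67.50·3.800 + 3.300·380.0)/70.80 = 21.33 µg/L.
After outfall 2: Q = 70.80 + 6.200 = 77.00 m³/s; C = (70.80·21.33 + 6.200·508.0)/77.00 = 60.52 µg/L.
After outfall 3: Q = 77.00 + 11.90 = 88.90 m³/s; C = (77.00·60.52 + 11.90·261.0)/88.90 = 87.36 µg/L.

87.4 µg/L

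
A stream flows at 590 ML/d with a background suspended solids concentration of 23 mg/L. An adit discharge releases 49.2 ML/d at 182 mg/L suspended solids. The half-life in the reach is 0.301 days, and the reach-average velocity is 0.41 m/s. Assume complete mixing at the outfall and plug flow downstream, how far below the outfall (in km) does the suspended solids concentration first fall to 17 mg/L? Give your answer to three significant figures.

Mass balance: C = (590.0·23.00 + 49.20·182.0) / 639.2 = 22520/639.2 = 35.24 mg/L.
Half-life 0.301 d → k = ln 2 / 0.301 = 2.303 d⁻¹.
Set 35.24·exp(−k·t) = 17 → t = ln(35.24/17)/k = 27350 s = 7.597 h.
Distance = v·t = 0.41·27350 = 11210 m = 11.21 km.

11.2 km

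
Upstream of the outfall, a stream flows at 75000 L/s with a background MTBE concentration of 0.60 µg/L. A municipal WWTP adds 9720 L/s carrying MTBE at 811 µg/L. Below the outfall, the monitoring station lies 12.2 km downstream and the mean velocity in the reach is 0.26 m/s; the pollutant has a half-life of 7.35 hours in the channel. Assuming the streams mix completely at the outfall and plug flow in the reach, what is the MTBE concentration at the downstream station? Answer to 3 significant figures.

Flow-weighted average: C = (75000·0.6000 + 9720·811.0) / 84720 = 7928000/84720 = 93.58 µg/L.
Travel time t = 12.2·1000 / 0.26 = 46920 s = 13.03 h.
Half-life 7.35 h → k = ln 2 / 7.35 = 0.09431 h⁻¹ = 2.263 d⁻¹.
Applying C = C₀e^(−kt): 93.58 × 0.2925 = 27.37 µg/L.

27.4 µg/L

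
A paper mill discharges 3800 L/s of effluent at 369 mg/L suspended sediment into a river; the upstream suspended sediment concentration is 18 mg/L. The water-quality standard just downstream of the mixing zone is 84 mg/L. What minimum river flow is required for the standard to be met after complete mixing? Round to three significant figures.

16400 L/s

Set C_mix = 84: (Q·18.00 + 3800·369.0) / (Q + 3800) = 84
→ Q = 3800·(369.0 − 84)/(84 − 18.00) = 16410 L/s.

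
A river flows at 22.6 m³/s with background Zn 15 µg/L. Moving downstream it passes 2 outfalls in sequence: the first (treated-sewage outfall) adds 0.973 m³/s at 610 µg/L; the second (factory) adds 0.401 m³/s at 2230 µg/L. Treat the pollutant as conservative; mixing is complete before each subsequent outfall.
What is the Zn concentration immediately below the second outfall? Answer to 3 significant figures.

Below outfall 1: Q → 23.57 m³/s, C = (22.60·15.00 + 0.9730·610.0)/23.57 = 39.56 µg/L.
Below outfall 2: Q → 23.97 m³/s, C = (23.57·39.56 + 0.4010·2230)/23.97 = 76.20 µg/L.

76.2 µg/L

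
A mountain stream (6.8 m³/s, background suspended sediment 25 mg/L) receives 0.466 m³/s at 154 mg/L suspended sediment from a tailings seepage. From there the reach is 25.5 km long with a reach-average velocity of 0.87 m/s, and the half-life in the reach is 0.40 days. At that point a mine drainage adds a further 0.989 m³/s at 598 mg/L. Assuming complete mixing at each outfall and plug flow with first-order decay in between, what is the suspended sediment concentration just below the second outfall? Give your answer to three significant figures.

87.9 mg/L

Conservation of mass: C = (6.800·25.00 + 0.4660·154.0) / 7.266 = 241.8/7.266 = 33.27 mg/L; combined flow 7.266 m³/s.
Travel time t = 25.5·1000 / 0.87 = 29310 s = 8.142 h.
Half-life 0.40 d → k = ln 2 / 0.40 = 1.733 d⁻¹.
First-order decay: C = 33.27·exp(−k·t) = 33.27·0.5555 = 18.48 mg/L.
Second outfall: C = (7.266·18.48 + 0.9890·598.0)/8.255 = 87.91 mg/L.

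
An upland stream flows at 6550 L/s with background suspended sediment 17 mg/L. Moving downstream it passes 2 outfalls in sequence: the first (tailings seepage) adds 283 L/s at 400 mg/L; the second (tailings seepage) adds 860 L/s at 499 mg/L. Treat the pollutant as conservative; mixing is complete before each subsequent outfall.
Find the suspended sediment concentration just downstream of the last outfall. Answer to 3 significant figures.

85.0 mg/L

Outfall 1: combined Q = 6833 L/s; C = (6550·17.00 + 283.0·400.0)/6833 = 32.86 mg/L.
Outfall 2: combined Q = 7693 L/s; C = (6833·32.86 + 860.0·499.0)/7693 = 84.97 mg/L.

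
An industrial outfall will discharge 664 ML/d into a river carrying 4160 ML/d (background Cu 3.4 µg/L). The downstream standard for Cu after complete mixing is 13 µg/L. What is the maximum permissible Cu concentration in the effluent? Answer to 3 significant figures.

73.1 µg/L

At the limit, (Qr·Cr + Qe·Cₑ)/(Qr + Qe) = 13:
Cₑ = (4824·13 − 4160·3.400) / 664.0 = 73.14 µg/L.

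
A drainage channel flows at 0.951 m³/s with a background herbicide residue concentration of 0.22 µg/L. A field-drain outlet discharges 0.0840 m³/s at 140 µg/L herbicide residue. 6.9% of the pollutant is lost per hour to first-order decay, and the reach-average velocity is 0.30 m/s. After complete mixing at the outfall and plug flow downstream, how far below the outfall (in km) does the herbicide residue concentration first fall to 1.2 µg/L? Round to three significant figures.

34.2 km

Conservation of mass: C = (0.9510·0.2200 + 0.08400·140.0) / 1.035 = 11.97/1.035 = 11.56 µg/L.
6.9%/h lost → k = −ln(1 − 0.069) = 0.07150 h⁻¹.
Set 11.56·exp(−k·t) = 1.2 → t = ln(11.56/1.2)/k = 114100 s = 31.69 h.
Distance = v·t = 0.30·114100 = 34220 m = 34.22 km.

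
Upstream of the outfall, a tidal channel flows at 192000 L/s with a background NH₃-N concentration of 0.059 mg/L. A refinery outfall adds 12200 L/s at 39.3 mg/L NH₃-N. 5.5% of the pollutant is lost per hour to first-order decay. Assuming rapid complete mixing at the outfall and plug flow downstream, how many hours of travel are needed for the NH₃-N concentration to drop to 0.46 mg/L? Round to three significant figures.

After mixing, C = (192000·0.05900 + 12200·39.30) / 204200 = 490800/204200 = 2.403 mg/L.
5.5%/h lost → k = −ln(1 − 0.055) = 0.05657 h⁻¹.
2.403·exp(−k·t) = 0.46 → t = ln(2.403/0.46)/k = 105200 s = 29.23 h.

29.2 h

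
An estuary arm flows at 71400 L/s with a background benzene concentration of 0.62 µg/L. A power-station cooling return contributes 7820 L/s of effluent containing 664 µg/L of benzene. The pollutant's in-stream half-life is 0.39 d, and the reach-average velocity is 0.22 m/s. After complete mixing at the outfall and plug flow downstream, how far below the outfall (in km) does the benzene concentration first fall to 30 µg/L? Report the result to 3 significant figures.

8.45 km

After mixing, C = (71400·0.6200 + 7820·664.0) / 79220 = 5237000/79220 = 66.10 µg/L.
Half-life 0.39 d → k = ln 2 / 0.39 = 1.777 d⁻¹.
Set 66.10·exp(−k·t) = 30 → t = ln(66.10/30)/k = 38410 s = 10.67 h.
Distance = v·t = 0.22·38410 = 8449 m = 8.449 km.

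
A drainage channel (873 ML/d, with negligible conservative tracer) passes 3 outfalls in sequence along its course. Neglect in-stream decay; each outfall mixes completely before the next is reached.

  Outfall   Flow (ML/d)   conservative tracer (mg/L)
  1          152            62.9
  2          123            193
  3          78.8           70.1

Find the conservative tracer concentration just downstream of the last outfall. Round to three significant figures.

Below outfall 1: Q → 1025 ML/d, C = (873.0·0 + 152.0·62.90)/1025 = 9.328 mg/L.
Below outfall 2: Q → 1148 ML/d, C = (1025·9.328 + 123.0·193.0)/1148 = 29.01 mg/L.
Below outfall 3: Q → 1227 ML/d, C = (1148·29.01 + 78.80·70.10)/1227 = 31.65 mg/L.

31.6 mg/L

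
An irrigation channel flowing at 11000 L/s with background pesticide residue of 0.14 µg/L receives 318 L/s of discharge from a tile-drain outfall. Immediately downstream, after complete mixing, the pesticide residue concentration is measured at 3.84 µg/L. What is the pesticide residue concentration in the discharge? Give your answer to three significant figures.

132 µg/L

Mass balance: 11000·0.1400 + 318.0·Cₑ = 11320·3.840
→ Cₑ = (11320·3.840 − 11000·0.1400) / 318.0 = 131.8 µg/L.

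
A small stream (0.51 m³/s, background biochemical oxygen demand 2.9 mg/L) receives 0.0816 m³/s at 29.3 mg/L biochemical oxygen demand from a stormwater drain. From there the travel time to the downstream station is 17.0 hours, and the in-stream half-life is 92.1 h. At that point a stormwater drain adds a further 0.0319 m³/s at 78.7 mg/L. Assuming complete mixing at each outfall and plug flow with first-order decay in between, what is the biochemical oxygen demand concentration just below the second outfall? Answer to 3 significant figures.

Mass balance: C = (0.5100·2.900 + 0.08160·29.30) / 0.5916 = 3.870/0.5916 = 6.541 mg/L; combined flow 0.5916 m³/s.
Half-life 92.1 h → k = ln 2 / 92.1 = 0.007526 h⁻¹ = 0.1806 d⁻¹.
First-order decay: C = 6.541·exp(−k·t) = 6.541·0.8799 = 5.756 mg/L.
Second outfall: C = (0.5916·5.756 + 0.03190·78.70)/0.6235 = 9.488 mg/L.

9.49 mg/L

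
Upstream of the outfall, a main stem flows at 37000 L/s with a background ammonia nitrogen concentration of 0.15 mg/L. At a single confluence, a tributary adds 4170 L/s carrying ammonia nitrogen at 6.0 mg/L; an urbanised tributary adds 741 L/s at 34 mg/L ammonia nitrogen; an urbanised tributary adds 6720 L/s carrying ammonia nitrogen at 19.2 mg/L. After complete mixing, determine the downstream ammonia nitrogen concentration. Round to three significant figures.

Conservation of mass: C = (37000·0.1500 + 4170·6.000 + 741.0·34.00 + 6720·19.20) / 48630 = 184800/48630 = 3.800 mg/L.

3.80 mg/L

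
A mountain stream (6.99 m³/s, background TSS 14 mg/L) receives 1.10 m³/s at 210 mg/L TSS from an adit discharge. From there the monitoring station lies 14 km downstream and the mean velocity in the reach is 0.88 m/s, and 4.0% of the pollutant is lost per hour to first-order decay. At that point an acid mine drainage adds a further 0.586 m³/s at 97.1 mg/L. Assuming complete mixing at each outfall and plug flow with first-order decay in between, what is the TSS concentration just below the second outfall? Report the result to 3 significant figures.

38.2 mg/L

Flow-weighted average: C = (6.990·14.00 + 1.100·210.0) / 8.090 = 328.9/8.090 = 40.65 mg/L; combined flow 8.090 m³/s.
Travel time t = 14·1000 / 0.88 = 15910 s = 4.419 h.
4.0%/h lost → k = −ln(1 − 0.04) = 0.04082 h⁻¹.
Applying C = C₀e^(−kt): 40.65 × 0.8349 = 33.94 mg/L.
Second outfall: C = (8.090·33.94 + 0.5860·97.10)/8.676 = 38.21 mg/L.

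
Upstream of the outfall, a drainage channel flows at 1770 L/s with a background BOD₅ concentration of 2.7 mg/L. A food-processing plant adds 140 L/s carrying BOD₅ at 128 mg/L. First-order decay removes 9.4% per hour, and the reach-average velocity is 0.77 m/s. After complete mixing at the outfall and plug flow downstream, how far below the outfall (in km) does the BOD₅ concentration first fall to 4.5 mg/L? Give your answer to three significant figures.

27.3 km

Mixed concentration C = ΣQC/ΣQ = (1770·2.700 + 140.0·128.0) / 1910 = 22700/1910 = 11.88 mg/L.
9.4%/h lost → k = −ln(1 − 0.094) = 0.09872 h⁻¹.
Set 11.88·exp(−k·t) = 4.5 → t = ln(11.88/4.5)/k = 35420 s = 9.838 h.
Distance = v·t = 0.77·35420 = 27270 m = 27.27 km.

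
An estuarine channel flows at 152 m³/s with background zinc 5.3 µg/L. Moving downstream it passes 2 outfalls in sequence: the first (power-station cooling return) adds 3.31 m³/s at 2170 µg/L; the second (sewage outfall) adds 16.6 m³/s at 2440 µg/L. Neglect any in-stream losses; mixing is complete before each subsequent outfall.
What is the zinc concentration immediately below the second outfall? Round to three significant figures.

282 µg/L

Below outfall 1: Q → 155.3 m³/s, C = (152.0·5.300 + 3.310·2170)/155.3 = 51.43 µg/L.
Below outfall 2: Q → 171.9 m³/s, C = (155.3·51.43 + 16.60·2440)/171.9 = 282.1 µg/L.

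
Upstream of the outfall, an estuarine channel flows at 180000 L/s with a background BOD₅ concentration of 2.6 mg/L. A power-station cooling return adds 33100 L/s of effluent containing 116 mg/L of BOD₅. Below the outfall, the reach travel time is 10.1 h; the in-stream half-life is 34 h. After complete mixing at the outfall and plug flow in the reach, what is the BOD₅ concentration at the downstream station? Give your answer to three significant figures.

Mass balance: C = (180000·2.600 + 33100·116.0) / 213100 = 4308000/213100 = 20.21 mg/L.
Half-life 34 h → k = ln 2 / 34 = 0.02039 h⁻¹ = 0.4893 d⁻¹.
Decay over the reach: 20.21·exp(−kt) = 20.21·0.8139 = 16.45 mg/L.

16.5 mg/L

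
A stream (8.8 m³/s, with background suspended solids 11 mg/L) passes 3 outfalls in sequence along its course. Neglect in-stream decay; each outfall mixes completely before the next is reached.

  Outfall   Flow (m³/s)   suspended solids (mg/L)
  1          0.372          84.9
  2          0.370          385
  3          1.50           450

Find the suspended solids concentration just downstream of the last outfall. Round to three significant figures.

Outfall 1: combined Q = 9.172 m³/s; C = (8.800·11.00 + 0.3720·84.90)/9.172 = 14.00 mg/L.
Outfall 2: combined Q = 9.542 m³/s; C = (9.172·14.00 + 0.3700·385.0)/9.542 = 28.38 mg/L.
Outfall 3: combined Q = 11.04 m³/s; C = (9.542·28.38 + 1.500·450.0)/11.04 = 85.66 mg/L.

85.7 mg/L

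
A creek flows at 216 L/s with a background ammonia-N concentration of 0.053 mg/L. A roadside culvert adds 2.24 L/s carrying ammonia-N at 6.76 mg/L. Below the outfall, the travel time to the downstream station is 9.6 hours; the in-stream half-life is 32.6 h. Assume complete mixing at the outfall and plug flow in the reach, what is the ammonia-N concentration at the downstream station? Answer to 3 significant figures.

0.0993 mg/L

Mass balance: C = (216.0·0.05300 + 2.240·6.760) / 218.2 = 26.59/218.2 = 0.1218 mg/L.
Half-life 32.6 h → k = ln 2 / 32.6 = 0.02126 h⁻¹ = 0.5103 d⁻¹.
Applying C = C₀e^(−kt): 0.1218 × 0.8154 = 0.09934 mg/L.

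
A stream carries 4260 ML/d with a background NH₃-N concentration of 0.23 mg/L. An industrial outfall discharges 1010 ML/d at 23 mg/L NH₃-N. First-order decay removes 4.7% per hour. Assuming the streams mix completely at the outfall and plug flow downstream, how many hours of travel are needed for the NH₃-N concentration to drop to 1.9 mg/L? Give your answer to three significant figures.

Mass balance: C = (4260·0.2300 + 1010·23.00) / 5270 = 24210/5270 = 4.594 mg/L.
4.7%/h lost → k = −ln(1 − 0.047) = 0.04814 h⁻¹.
4.594·exp(−k·t) = 1.9 → t = ln(4.594/1.9)/k = 66020 s = 18.34 h.

18.3 h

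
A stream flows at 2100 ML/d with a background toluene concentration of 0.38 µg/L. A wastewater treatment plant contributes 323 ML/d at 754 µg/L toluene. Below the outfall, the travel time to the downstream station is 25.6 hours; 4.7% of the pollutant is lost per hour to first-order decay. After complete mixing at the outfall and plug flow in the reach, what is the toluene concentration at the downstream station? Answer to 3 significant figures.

29.4 µg/L

Mass balance: C = (2100·0.3800 + 323.0·754.0) / 2423 = 244300/2423 = 100.8 µg/L.
4.7%/h lost → k = −ln(1 − 0.047) = 0.04814 h⁻¹.
Decay over the reach: 100.8·exp(−kt) = 100.8·0.2916 = 29.40 µg/L.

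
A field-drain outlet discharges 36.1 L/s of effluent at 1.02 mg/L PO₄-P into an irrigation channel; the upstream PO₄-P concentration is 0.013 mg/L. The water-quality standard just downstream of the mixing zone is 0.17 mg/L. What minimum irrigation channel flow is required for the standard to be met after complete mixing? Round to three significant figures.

Set C_mix = 0.17: (Q·0.01300 + 36.10·1.020) / (Q + 36.10) = 0.17
→ Q = 36.10·(1.020 − 0.17)/(0.17 − 0.01300) = 195.4 L/s.

195 L/s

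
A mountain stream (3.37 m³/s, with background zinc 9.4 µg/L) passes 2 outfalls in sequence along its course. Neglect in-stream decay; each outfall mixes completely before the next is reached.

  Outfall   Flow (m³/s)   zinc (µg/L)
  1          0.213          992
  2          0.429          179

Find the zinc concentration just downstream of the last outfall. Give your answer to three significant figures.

Outfall 1: combined Q = 3.583 m³/s; C = (3.370·9.400 + 0.2130·992.0)/3.583 = 67.81 µg/L.
Outfall 2: combined Q = 4.012 m³/s; C = (3.583·67.81 + 0.4290·179.0)/4.012 = 79.70 µg/L.

79.7 µg/L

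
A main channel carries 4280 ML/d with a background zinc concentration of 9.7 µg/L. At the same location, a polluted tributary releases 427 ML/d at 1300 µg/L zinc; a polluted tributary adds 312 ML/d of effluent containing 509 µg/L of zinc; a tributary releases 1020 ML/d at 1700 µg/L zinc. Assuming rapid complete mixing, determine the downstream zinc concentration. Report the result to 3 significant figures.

412 µg/L

After mixing, C = (4280·9.700 + 427.0·1300 + 312.0·509.0 + 1020·1700) / 6039 = 2489000/6039 = 412.2 µg/L.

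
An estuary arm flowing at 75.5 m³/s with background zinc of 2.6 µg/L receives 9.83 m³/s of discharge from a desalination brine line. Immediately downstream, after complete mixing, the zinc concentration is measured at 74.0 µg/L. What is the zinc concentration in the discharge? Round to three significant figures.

Mass balance: 75.50·2.600 + 9.830·Cₑ = 85.33·74.00
→ Cₑ = (85.33·74.00 − 75.50·2.600) / 9.830 = 622.4 µg/L.

622 µg/L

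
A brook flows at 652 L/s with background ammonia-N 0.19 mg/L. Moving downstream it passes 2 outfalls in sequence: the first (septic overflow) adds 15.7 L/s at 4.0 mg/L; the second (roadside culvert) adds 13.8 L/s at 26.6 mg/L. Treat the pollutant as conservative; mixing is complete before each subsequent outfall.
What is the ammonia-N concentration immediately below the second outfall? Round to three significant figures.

Outfall 1: combined Q = 667.7 L/s; C = (652.0·0.1900 + 15.70·4.000)/667.7 = 0.2796 mg/L.
Outfall 2: combined Q = 681.5 L/s; C = (667.7·0.2796 + 13.80·26.60)/681.5 = 0.8126 mg/L.

0.813 mg/L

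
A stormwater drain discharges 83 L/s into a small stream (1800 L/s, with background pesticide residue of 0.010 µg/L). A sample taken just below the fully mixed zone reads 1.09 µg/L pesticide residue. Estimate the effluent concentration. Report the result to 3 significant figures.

Mass balance: 1800·0.01000 + 83.00·Cₑ = 1883·1.090
→ Cₑ = (1883·1.090 − 1800·0.01000) / 83.00 = 24.51 µg/L.

24.5 µg/L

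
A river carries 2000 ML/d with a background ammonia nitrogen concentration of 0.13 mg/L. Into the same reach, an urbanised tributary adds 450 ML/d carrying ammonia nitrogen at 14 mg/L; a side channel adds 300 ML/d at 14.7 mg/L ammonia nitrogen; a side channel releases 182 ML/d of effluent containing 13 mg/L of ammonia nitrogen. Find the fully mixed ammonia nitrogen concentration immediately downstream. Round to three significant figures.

4.55 mg/L

Mass balance: C = (2000·0.1300 + 450.0·14.00 + 300.0·14.70 + 182.0·13.00) / 2932 = 13340/2932 = 4.548 mg/L.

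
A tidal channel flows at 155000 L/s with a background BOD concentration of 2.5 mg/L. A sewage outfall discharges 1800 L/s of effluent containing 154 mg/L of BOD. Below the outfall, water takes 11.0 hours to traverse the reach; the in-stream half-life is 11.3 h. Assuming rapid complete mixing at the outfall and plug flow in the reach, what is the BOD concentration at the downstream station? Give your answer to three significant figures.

2.16 mg/L

Flow-weighted average: C = (155000·2.500 + 1800·154.0) / 156800 = 664700/156800 = 4.239 mg/L.
Half-life 11.3 h → k = ln 2 / 11.3 = 0.06134 h⁻¹ = 1.472 d⁻¹.
Decay over the reach: 4.239·exp(−kt) = 4.239·0.5093 = 2.159 mg/L.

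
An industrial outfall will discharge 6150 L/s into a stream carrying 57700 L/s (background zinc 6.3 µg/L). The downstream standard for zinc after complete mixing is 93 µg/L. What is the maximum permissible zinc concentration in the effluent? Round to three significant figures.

906 µg/L

At the limit, (Qr·Cr + Qe·Cₑ)/(Qr + Qe) = 93:
Cₑ = (63850·93 − 57700·6.300) / 6150 = 906.4 µg/L.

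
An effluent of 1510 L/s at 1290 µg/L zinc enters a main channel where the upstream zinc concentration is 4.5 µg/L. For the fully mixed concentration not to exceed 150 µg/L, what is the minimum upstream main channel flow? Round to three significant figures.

11800 L/s

Set C_mix = 150: (Q·4.500 + 1510·1290) / (Q + 1510) = 150
→ Q = 1510·(1290 − 150)/(150 − 4.500) = 11830 L/s.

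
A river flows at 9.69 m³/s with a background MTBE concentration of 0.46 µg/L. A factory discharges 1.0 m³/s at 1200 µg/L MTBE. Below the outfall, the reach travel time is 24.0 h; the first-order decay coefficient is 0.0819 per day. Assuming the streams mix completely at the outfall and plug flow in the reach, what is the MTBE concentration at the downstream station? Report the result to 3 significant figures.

Flow-weighted average: C = (9.690·0.4600 + 1.000·1200) / 10.69 = 1204/10.69 = 112.7 µg/L.
First-order decay: C = 112.7·exp(−k·t) = 112.7·0.9214 = 103.8 µg/L.

104 µg/L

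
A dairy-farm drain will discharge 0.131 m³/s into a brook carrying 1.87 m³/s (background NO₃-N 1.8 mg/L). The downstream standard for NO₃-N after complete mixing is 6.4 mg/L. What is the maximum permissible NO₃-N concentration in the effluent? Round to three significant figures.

72.1 mg/L

At the limit, (Qr·Cr + Qe·Cₑ)/(Qr + Qe) = 6.4:
Cₑ = (2.001·6.4 − 1.870·1.800) / 0.1310 = 72.06 mg/L.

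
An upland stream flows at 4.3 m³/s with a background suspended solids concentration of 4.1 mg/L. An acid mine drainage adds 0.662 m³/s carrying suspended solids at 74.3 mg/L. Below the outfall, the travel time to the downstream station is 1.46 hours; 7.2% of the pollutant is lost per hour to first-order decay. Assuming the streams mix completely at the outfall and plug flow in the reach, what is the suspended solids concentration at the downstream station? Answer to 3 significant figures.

12.1 mg/L

Mixed concentration C = ΣQC/ΣQ = (4.300·4.100 + 0.6620·74.30) / 4.962 = 66.82/4.962 = 13.47 mg/L.
7.2%/h lost → k = −ln(1 − 0.072) = 0.07472 h⁻¹.
First-order decay: C = 13.47·exp(−k·t) = 13.47·0.8966 = 12.07 mg/L.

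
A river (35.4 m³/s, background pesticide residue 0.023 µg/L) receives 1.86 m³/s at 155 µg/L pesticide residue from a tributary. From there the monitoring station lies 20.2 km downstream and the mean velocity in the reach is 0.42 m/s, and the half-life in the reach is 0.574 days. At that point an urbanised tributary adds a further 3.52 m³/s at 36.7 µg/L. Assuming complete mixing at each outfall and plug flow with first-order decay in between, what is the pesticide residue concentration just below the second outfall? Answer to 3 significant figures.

Flow-weighted average: C = (35.40·0.02300 + 1.860·155.0) / 37.26 = 289.1/37.26 = 7.759 µg/L; combined flow 37.26 m³/s.
Travel time t = 20.2·1000 / 0.42 = 48100 s = 13.36 h.
Half-life 0.574 d → k = ln 2 / 0.574 = 1.208 d⁻¹.
Applying C = C₀e^(−kt): 7.759 × 0.5106 = 3.962 µg/L.
Second outfall: C = (37.26·3.962 + 3.520·36.70)/40.78 = 6.788 µg/L.

6.79 µg/L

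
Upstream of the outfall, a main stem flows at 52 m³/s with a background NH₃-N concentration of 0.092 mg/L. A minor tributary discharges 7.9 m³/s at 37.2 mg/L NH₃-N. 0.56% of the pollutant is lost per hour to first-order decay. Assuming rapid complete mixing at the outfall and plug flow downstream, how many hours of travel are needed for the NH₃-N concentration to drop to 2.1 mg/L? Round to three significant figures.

154 h

Mass balance: C = (52.00·0.09200 + 7.900·37.20) / 59.90 = 298.7/59.90 = 4.986 mg/L.
0.56%/h lost → k = −ln(1 − 0.0056) = 0.005616 h⁻¹.
4.986·exp(−k·t) = 2.1 → t = ln(4.986/2.1)/k = 554300 s = 154.0 h.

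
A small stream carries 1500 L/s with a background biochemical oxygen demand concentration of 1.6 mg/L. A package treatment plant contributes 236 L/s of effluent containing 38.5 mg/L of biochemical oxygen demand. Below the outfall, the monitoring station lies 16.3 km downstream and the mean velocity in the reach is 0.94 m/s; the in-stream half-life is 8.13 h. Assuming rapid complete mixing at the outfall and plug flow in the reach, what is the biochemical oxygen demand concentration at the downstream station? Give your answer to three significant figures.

Flow-weighted average: C = (1500·1.600 + 236.0·38.50) / 1736 = 11490/1736 = 6.616 mg/L.
Travel time t = 16.3·1000 / 0.94 = 17340 s = 4.817 h.
Half-life 8.13 h → k = ln 2 / 8.13 = 0.08526 h⁻¹ = 2.046 d⁻¹.
First-order decay: C = 6.616·exp(−k·t) = 6.616·0.6632 = 4.388 mg/L.

4.39 mg/L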